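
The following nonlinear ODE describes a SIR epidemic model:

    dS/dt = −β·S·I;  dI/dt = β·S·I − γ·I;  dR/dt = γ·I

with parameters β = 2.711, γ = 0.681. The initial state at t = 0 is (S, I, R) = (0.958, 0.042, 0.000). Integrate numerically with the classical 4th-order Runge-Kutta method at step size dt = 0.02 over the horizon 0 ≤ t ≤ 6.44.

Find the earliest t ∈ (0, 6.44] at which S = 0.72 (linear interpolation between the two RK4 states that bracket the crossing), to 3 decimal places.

t = 0.964

t=0.000: state=(0.958, 0.042, 0.000)
step 1 (dt=0.02): k1=(-0.109, 0.080, 0.029), k2=(-0.111, 0.082, 0.029), k3=(-0.111, 0.082, 0.029), k4=(-0.113, 0.083, 0.030); state += dt/6·(k1+2k2+2k3+k4)
t=0.020: state=(0.956, 0.044, 0.001)
t=0.040: state=(0.953, 0.045, 0.001)
t=0.060: state=(0.951, 0.047, 0.002)
continuing one RK4 step at a time; state shown every 25 steps (Δt=0.5):
t=0.500: state=(0.872, 0.104, 0.024)
t=0.960: state=(0.722, 0.207, 0.071)
next step: t=0.980: state=(0.713, 0.213, 0.074) — S has crossed 0.72
linear interpolation between t=0.960 (0.72158) and t=0.980 (0.71342) → t≈0.964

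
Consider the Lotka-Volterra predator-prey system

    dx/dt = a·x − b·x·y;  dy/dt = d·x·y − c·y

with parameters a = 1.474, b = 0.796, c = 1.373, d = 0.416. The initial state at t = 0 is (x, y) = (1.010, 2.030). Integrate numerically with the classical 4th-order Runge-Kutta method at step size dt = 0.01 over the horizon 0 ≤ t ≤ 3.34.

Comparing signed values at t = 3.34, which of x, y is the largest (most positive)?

largest component: x

t=0.000: state=(1.010, 2.030)
step 1 (dt=0.01): k1=(-0.143, -1.934), k2=(-0.135, -1.926), k3=(-0.135, -1.926), k4=(-0.128, -1.917); state += dt/6·(k1+2k2+2k3+k4)
t=0.010: state=(1.009, 2.011)
t=0.020: state=(1.007, 1.992)
t=0.030: state=(1.006, 1.973)
continuing one RK4 step at a time; state shown every 20 steps (Δt=0.2):
t=0.200: state=(1.011, 1.677)
t=0.400: state=(1.064, 1.389)
t=0.600: state=(1.168, 1.158)
t=0.800: state=(1.324, 0.975)
t=1.000: state=(1.540, 0.835)
t=1.200: state=(1.827, 0.729)
t=1.400: state=(2.198, 0.655)
t=1.600: state=(2.670, 0.609)
t=1.800: state=(3.261, 0.591)
t=2.000: state=(3.982, 0.607)
t=2.200: state=(4.836, 0.665)
t=2.400: state=(5.792, 0.786)
t=2.600: state=(6.755, 1.007)
t=2.800: state=(7.516, 1.388)
t=3.000: state=(7.733, 2.000)
t=3.200: state=(7.083, 2.833)
t=3.340: state=(6.135, 3.440)
compare at T: x=6.135, y=3.440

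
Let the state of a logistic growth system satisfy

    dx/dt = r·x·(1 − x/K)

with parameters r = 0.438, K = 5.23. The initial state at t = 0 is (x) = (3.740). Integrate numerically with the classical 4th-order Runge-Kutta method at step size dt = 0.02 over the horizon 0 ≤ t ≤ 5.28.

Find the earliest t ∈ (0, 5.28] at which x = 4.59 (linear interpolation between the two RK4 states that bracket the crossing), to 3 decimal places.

t=0.000: state=(3.740)
step 1 (dt=0.02): k1=(0.467), k2=(0.466), k3=(0.466), k4=(0.465); state += dt/6·(k1+2k2+2k3+k4)
t=0.020: state=(3.749)
t=0.040: state=(3.759)
t=0.060: state=(3.768)
continuing one RK4 step at a time; state shown every 10 steps (Δt=0.2):
t=0.200: state=(3.832)
t=0.400: state=(3.919)
t=0.600: state=(4.004)
t=0.800: state=(4.084)
t=1.000: state=(4.160)
t=1.200: state=(4.233)
t=1.400: state=(4.302)
t=1.600: state=(4.367)
t=1.800: state=(4.428)
t=2.000: state=(4.486)
t=2.200: state=(4.540)
t=2.380: state=(4.586)
next step: t=2.400: state=(4.591) — x has crossed 4.59
linear interpolation between t=2.380 (4.58582) and t=2.400 (4.59075) → t≈2.397

t = 2.397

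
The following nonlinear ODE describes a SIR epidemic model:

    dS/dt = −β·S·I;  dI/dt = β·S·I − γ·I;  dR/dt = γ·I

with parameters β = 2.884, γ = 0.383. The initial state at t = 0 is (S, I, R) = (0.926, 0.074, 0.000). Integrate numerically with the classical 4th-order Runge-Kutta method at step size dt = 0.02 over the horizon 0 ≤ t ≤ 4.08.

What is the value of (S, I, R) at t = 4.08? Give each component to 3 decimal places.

t=0.000: state=(0.926, 0.074, 0.000)
step 1 (dt=0.02): k1=(-0.198, 0.169, 0.028), k2=(-0.202, 0.173, 0.029), k3=(-0.202, 0.173, 0.029), k4=(-0.206, 0.176, 0.030); state += dt/6·(k1+2k2+2k3+k4)
t=0.020: state=(0.922, 0.077, 0.001)
t=0.040: state=(0.918, 0.081, 0.001)
t=0.060: state=(0.913, 0.085, 0.002)
continuing one RK4 step at a time; state shown every 10 steps (Δt=0.2):
t=0.200: state=(0.877, 0.115, 0.007)
t=0.400: state=(0.808, 0.174, 0.018)
t=0.600: state=(0.715, 0.250, 0.034)
t=0.800: state=(0.604, 0.339, 0.057)
t=1.000: state=(0.483, 0.430, 0.086)
t=1.200: state=(0.368, 0.509, 0.122)
t=1.400: state=(0.270, 0.566, 0.164)
t=1.600: state=(0.193, 0.599, 0.209)
t=1.800: state=(0.136, 0.609, 0.255)
t=2.000: state=(0.096, 0.603, 0.301)
t=2.200: state=(0.068, 0.585, 0.347)
t=2.400: state=(0.049, 0.560, 0.391)
t=2.600: state=(0.036, 0.532, 0.433)
t=2.800: state=(0.026, 0.501, 0.472)
t=3.000: state=(0.020, 0.470, 0.510)
t=3.200: state=(0.015, 0.440, 0.544)
t=3.400: state=(0.012, 0.411, 0.577)
t=3.600: state=(0.010, 0.383, 0.607)
t=3.800: state=(0.008, 0.357, 0.636)
t=4.000: state=(0.006, 0.332, 0.662)
t=4.080: state=(0.006, 0.322, 0.672)

(S, I, R) = (0.006, 0.322, 0.672)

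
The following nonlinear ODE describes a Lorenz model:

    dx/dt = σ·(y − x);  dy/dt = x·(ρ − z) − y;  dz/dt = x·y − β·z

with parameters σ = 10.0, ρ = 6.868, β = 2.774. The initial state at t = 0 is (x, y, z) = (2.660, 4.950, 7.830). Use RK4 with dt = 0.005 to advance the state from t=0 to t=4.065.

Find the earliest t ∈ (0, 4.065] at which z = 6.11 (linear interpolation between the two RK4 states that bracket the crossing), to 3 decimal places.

t=0.000: state=(2.660, 4.950, 7.830)
step 1 (dt=0.005): k1=(22.900, -7.509, -8.553), k2=(22.140, -7.487, -8.262), k3=(22.159, -7.487, -8.273), k4=(21.418, -7.463, -7.994); state += dt/6·(k1+2k2+2k3+k4)
t=0.005: state=(2.771, 4.913, 7.789)
t=0.010: state=(2.874, 4.875, 7.750)
t=0.015: state=(2.971, 4.838, 7.714)
continuing one RK4 step at a time; state shown every 40 steps (Δt=0.2):
t=0.200: state=(3.923, 3.775, 6.905)
t=0.365: state=(3.580, 3.403, 6.118)
next step: t=0.370: state=(3.571, 3.400, 6.095) — z has crossed 6.11
linear interpolation between t=0.365 (6.11848) and t=0.370 (6.09460) → t≈0.367

t = 0.367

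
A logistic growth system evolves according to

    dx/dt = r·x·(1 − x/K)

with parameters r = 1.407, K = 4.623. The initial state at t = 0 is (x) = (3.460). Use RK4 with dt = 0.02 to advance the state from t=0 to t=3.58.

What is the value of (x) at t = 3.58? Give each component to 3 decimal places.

(x) = (4.613)

t=0.000: state=(3.460)
step 1 (dt=0.02): k1=(1.225), k2=(1.216), k3=(1.216), k4=(1.208); state += dt/6·(k1+2k2+2k3+k4)
t=0.020: state=(3.484)
t=0.040: state=(3.508)
t=0.060: state=(3.532)
continuing one RK4 step at a time; state shown every 10 steps (Δt=0.2):
t=0.200: state=(3.688)
t=0.400: state=(3.880)
t=0.600: state=(4.039)
t=0.800: state=(4.168)
t=1.000: state=(4.271)
t=1.200: state=(4.353)
t=1.400: state=(4.416)
t=1.600: state=(4.465)
t=1.800: state=(4.503)
t=2.000: state=(4.532)
t=2.200: state=(4.554)
t=2.400: state=(4.571)
t=2.600: state=(4.583)
t=2.800: state=(4.593)
t=3.000: state=(4.600)
t=3.200: state=(4.606)
t=3.400: state=(4.610)
t=3.580: state=(4.613)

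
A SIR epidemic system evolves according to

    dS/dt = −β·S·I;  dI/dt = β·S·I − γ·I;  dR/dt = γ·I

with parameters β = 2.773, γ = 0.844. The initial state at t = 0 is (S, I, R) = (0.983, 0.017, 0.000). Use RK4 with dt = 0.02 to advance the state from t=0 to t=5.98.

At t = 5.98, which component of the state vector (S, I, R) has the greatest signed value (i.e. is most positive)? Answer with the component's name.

largest component: R

t=0.000: state=(0.983, 0.017, 0.000)
step 1 (dt=0.02): k1=(-0.046, 0.032, 0.014), k2=(-0.047, 0.033, 0.015), k3=(-0.047, 0.033, 0.015), k4=(-0.048, 0.033, 0.015); state += dt/6·(k1+2k2+2k3+k4)
t=0.020: state=(0.982, 0.018, 0.000)
t=0.040: state=(0.981, 0.018, 0.001)
t=0.060: state=(0.980, 0.019, 0.001)
continuing one RK4 step at a time; state shown every 10 steps (Δt=0.2):
t=0.200: state=(0.972, 0.025, 0.003)
t=0.400: state=(0.956, 0.036, 0.009)
t=0.600: state=(0.933, 0.051, 0.016)
t=0.800: state=(0.903, 0.071, 0.026)
t=1.000: state=(0.861, 0.098, 0.040)
t=1.200: state=(0.808, 0.132, 0.060)
t=1.400: state=(0.743, 0.172, 0.085)
t=1.600: state=(0.668, 0.215, 0.118)
t=1.800: state=(0.586, 0.257, 0.158)
t=2.000: state=(0.503, 0.293, 0.204)
t=2.200: state=(0.424, 0.320, 0.256)
t=2.400: state=(0.353, 0.335, 0.312)
t=2.600: state=(0.293, 0.339, 0.369)
t=2.800: state=(0.243, 0.332, 0.425)
t=3.000: state=(0.203, 0.317, 0.480)
t=3.200: state=(0.171, 0.297, 0.532)
t=3.400: state=(0.146, 0.274, 0.580)
t=3.600: state=(0.126, 0.249, 0.624)
t=3.800: state=(0.111, 0.225, 0.664)
t=4.000: state=(0.098, 0.201, 0.700)
t=4.200: state=(0.089, 0.179, 0.732)
t=4.400: state=(0.081, 0.158, 0.761)
t=4.600: state=(0.074, 0.140, 0.786)
t=4.800: state=(0.069, 0.123, 0.808)
t=5.000: state=(0.065, 0.108, 0.828)
t=5.200: state=(0.061, 0.094, 0.845)
t=5.400: state=(0.058, 0.082, 0.859)
t=5.600: state=(0.056, 0.072, 0.872)
t=5.800: state=(0.054, 0.062, 0.884)
t=5.980: state=(0.052, 0.055, 0.893)
compare at T: S=0.052, I=0.055, R=0.893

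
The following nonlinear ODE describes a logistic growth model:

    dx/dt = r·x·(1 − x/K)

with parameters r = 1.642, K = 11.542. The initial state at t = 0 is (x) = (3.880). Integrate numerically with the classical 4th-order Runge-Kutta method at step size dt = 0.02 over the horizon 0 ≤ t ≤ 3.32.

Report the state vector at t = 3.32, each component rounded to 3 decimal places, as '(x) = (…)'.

(x) = (11.445)

t=0.000: state=(3.880)
step 1 (dt=0.02): k1=(4.229), k2=(4.252), k3=(4.252), k4=(4.274); state += dt/6·(k1+2k2+2k3+k4)
t=0.020: state=(3.965)
t=0.040: state=(4.051)
t=0.060: state=(4.138)
continuing one RK4 step at a time; state shown every 10 steps (Δt=0.2):
t=0.200: state=(4.766)
t=0.400: state=(5.703)
t=0.600: state=(6.644)
t=0.800: state=(7.539)
t=1.000: state=(8.350)
t=1.200: state=(9.051)
t=1.400: state=(9.633)
t=1.600: state=(10.100)
t=1.800: state=(10.466)
t=2.000: state=(10.747)
t=2.200: state=(10.958)
t=2.400: state=(11.115)
t=2.600: state=(11.232)
t=2.800: state=(11.317)
t=3.000: state=(11.379)
t=3.200: state=(11.424)
t=3.320: state=(11.445)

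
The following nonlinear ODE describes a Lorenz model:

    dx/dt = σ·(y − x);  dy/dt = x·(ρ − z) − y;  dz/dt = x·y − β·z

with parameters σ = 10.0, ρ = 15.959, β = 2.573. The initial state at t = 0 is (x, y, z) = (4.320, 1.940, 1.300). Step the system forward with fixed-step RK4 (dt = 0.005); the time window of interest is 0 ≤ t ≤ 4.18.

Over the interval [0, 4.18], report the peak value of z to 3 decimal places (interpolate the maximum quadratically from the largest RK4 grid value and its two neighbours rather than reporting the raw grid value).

t=0.000: state=(4.320, 1.940, 1.300)
step 1 (dt=0.005): k1=(-23.800, 61.387, 5.036), k2=(-21.670, 60.308, 5.542), k3=(-21.751, 60.383, 5.538), k4=(-19.693, 59.374, 6.025); state += dt/6·(k1+2k2+2k3+k4)
t=0.005: state=(4.211, 2.242, 1.328)
t=0.010: state=(4.123, 2.534, 1.360)
t=0.015: state=(4.052, 2.819, 1.397)
continuing one RK4 step at a time; state shown every 40 steps (Δt=0.2):
t=0.200: state=(8.603, 13.250, 8.418)
t=0.400: state=(9.559, 3.880, 24.495)
t=0.600: state=(0.854, -0.943, 15.023)
t=0.800: state=(-0.658, -1.012, 9.005)
t=1.000: state=(-1.760, -2.695, 5.721)
t=1.200: state=(-5.416, -8.410, 6.518)
t=1.400: state=(-10.923, -10.807, 20.159)
t=1.600: state=(-4.315, -1.012, 18.358)
t=1.800: state=(-1.373, -1.162, 11.264)
t=2.000: state=(-2.089, -2.987, 7.245)
t=2.200: state=(-5.559, -8.305, 7.708)
t=2.400: state=(-10.352, -10.257, 19.462)
t=2.600: state=(-4.716, -1.750, 18.154)
t=2.800: state=(-2.038, -1.927, 11.527)
t=3.000: state=(-3.208, -4.488, 8.116)
t=3.200: state=(-7.410, -10.083, 11.229)
t=3.400: state=(-8.940, -6.735, 20.493)
t=3.600: state=(-3.748, -2.142, 15.718)
t=3.800: state=(-2.898, -3.382, 10.588)
t=4.000: state=(-5.334, -7.285, 9.723)
t=4.180: state=(-8.876, -9.960, 16.103)
largest grid value and its neighbours: z(0.375)=24.79217, z(0.380)=24.79496, z(0.385)=24.76450
parabola through these three points peaks at t≈0.378 with z≈24.79784

max z = 24.798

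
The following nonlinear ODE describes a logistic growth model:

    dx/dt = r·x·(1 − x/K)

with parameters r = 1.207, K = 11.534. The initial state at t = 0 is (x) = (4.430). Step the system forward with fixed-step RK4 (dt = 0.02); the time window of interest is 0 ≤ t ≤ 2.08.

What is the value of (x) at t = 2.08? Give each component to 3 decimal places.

(x) = (10.205)

t=0.000: state=(4.430)
step 1 (dt=0.02): k1=(3.293), k2=(3.302), k3=(3.302), k4=(3.311); state += dt/6·(k1+2k2+2k3+k4)
t=0.020: state=(4.496)
t=0.040: state=(4.562)
t=0.060: state=(4.629)
continuing one RK4 step at a time; state shown every 5 steps (Δt=0.1):
t=0.100: state=(4.764)
t=0.200: state=(5.104)
t=0.300: state=(5.450)
t=0.400: state=(5.797)
t=0.500: state=(6.145)
t=0.600: state=(6.490)
t=0.700: state=(6.829)
t=0.800: state=(7.161)
t=0.900: state=(7.484)
t=1.000: state=(7.795)
t=1.100: state=(8.093)
t=1.200: state=(8.378)
t=1.300: state=(8.647)
t=1.400: state=(8.900)
t=1.500: state=(9.137)
t=1.600: state=(9.358)
t=1.700: state=(9.563)
t=1.800: state=(9.753)
t=1.900: state=(9.927)
t=2.000: state=(10.087)
t=2.080: state=(10.205)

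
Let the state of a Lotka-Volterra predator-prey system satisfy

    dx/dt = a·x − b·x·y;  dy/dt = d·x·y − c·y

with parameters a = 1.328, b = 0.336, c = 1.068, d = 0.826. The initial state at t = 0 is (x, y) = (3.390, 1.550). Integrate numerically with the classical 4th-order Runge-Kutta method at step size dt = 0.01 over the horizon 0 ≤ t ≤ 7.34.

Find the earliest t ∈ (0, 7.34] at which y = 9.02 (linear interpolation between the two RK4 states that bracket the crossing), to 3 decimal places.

t=0.000: state=(3.390, 1.550)
step 1 (dt=0.01): k1=(2.736, 2.685), k2=(2.732, 2.726), k3=(2.732, 2.726), k4=(2.727, 2.768); state += dt/6·(k1+2k2+2k3+k4)
t=0.010: state=(3.417, 1.577)
t=0.020: state=(3.445, 1.605)
t=0.030: state=(3.472, 1.634)
continuing one RK4 step at a time; state shown every 25 steps (Δt=0.25):
t=0.250: state=(3.998, 2.554)
t=0.500: state=(4.164, 4.597)
t=0.750: state=(3.460, 7.859)
t=0.830: state=(3.069, 8.955)
next step: t=0.840: state=(3.017, 9.086) — y has crossed 9.02
linear interpolation between t=0.830 (8.95521) and t=0.840 (9.08562) → t≈0.835

t = 0.835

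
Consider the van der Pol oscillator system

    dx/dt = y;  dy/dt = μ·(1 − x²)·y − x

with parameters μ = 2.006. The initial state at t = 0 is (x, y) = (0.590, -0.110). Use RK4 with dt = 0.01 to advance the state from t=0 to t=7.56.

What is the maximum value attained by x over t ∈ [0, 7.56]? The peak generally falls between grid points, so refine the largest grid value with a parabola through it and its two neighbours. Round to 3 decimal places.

max x = 2.020

t=0.000: state=(0.590, -0.110)
step 1 (dt=0.01): k1=(-0.110, -0.734), k2=(-0.114, -0.738), k3=(-0.114, -0.738), k4=(-0.117, -0.743); state += dt/6·(k1+2k2+2k3+k4)
t=0.010: state=(0.589, -0.117)
t=0.020: state=(0.588, -0.125)
t=0.030: state=(0.586, -0.132)
continuing one RK4 step at a time; state shown every 25 steps (Δt=0.25):
t=0.250: state=(0.537, -0.324)
t=0.500: state=(0.421, -0.625)
t=0.750: state=(0.211, -1.083)
t=1.000: state=(-0.143, -1.797)
t=1.250: state=(-0.697, -2.584)
t=1.500: state=(-1.338, -2.239)
t=1.750: state=(-1.719, -0.818)
t=2.000: state=(-1.806, -0.007)
t=2.250: state=(-1.767, 0.270)
t=2.500: state=(-1.685, 0.375)
t=2.750: state=(-1.582, 0.441)
t=3.000: state=(-1.464, 0.509)
t=3.250: state=(-1.326, 0.596)
t=3.500: state=(-1.162, 0.727)
t=3.750: state=(-0.956, 0.941)
t=4.000: state=(-0.677, 1.330)
t=4.250: state=(-0.260, 2.092)
t=4.500: state=(0.416, 3.376)
t=4.750: state=(1.336, 3.456)
t=5.000: state=(1.911, 1.119)
t=5.250: state=(2.020, -0.002)
t=5.500: state=(1.979, -0.260)
t=5.750: state=(1.904, -0.329)
t=6.000: state=(1.817, -0.365)
t=6.250: state=(1.722, -0.399)
t=6.500: state=(1.617, -0.441)
t=6.750: state=(1.500, -0.496)
t=7.000: state=(1.367, -0.573)
t=7.250: state=(1.211, -0.687)
t=7.500: state=(1.018, -0.872)
t=7.560: state=(0.964, -0.933)
largest grid value and its neighbours: x(5.240)=2.01965, x(5.250)=2.01973, x(5.260)=2.01960
parabola through these three points peaks at t≈5.249 with x≈2.01973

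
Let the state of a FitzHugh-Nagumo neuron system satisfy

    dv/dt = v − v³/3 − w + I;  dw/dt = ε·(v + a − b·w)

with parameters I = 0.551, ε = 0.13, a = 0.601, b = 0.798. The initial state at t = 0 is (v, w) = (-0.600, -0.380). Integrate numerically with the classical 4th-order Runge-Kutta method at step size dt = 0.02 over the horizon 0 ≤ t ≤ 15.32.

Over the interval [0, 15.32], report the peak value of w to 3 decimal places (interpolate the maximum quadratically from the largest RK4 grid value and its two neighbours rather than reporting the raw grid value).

max w = 1.471

t=0.000: state=(-0.600, -0.380)
step 1 (dt=0.02): k1=(0.403, 0.040), k2=(0.405, 0.040), k3=(0.405, 0.040), k4=(0.407, 0.041); state += dt/6·(k1+2k2+2k3+k4)
t=0.020: state=(-0.592, -0.379)
t=0.040: state=(-0.584, -0.378)
t=0.060: state=(-0.575, -0.378)
continuing one RK4 step at a time; state shown every 25 steps (Δt=0.5):
t=0.500: state=(-0.364, -0.354)
t=1.000: state=(-0.022, -0.311)
t=1.500: state=(0.500, -0.243)
t=2.000: state=(1.176, -0.139)
t=2.500: state=(1.684, -0.002)
t=3.000: state=(1.857, 0.150)
t=3.500: state=(1.867, 0.299)
t=4.000: state=(1.828, 0.439)
t=4.500: state=(1.776, 0.569)
t=5.000: state=(1.720, 0.689)
t=5.500: state=(1.662, 0.799)
t=6.000: state=(1.603, 0.901)
t=6.500: state=(1.542, 0.993)
t=7.000: state=(1.480, 1.076)
t=7.500: state=(1.416, 1.152)
t=8.000: state=(1.349, 1.219)
t=8.500: state=(1.278, 1.279)
t=9.000: state=(1.203, 1.331)
t=9.500: state=(1.121, 1.375)
t=10.000: state=(1.029, 1.412)
t=10.500: state=(0.924, 1.440)
t=11.000: state=(0.797, 1.460)
t=11.500: state=(0.637, 1.470)
t=12.000: state=(0.418, 1.468)
t=12.500: state=(0.093, 1.448)
t=13.000: state=(-0.415, 1.404)
t=13.500: state=(-1.114, 1.323)
t=14.000: state=(-1.681, 1.204)
t=14.500: state=(-1.888, 1.066)
t=15.000: state=(-1.909, 0.930)
t=15.320: state=(-1.892, 0.846)
largest grid value and its neighbours: w(11.640)=1.47089, w(11.660)=1.47091, w(11.680)=1.47091
parabola through these three points peaks at t≈11.665 with w≈1.47091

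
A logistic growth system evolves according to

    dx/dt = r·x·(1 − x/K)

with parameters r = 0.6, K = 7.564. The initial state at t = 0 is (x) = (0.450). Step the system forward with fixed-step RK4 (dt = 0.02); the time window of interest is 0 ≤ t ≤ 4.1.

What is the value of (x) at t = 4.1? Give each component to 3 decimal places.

t=0.000: state=(0.450)
step 1 (dt=0.02): k1=(0.254), k2=(0.255), k3=(0.255), k4=(0.257); state += dt/6·(k1+2k2+2k3+k4)
t=0.020: state=(0.455)
t=0.040: state=(0.460)
t=0.060: state=(0.465)
continuing one RK4 step at a time; state shown every 10 steps (Δt=0.2):
t=0.200: state=(0.504)
t=0.400: state=(0.563)
t=0.600: state=(0.629)
t=0.800: state=(0.702)
t=1.000: state=(0.782)
t=1.200: state=(0.870)
t=1.400: state=(0.967)
t=1.600: state=(1.072)
t=1.800: state=(1.188)
t=2.000: state=(1.313)
t=2.200: state=(1.448)
t=2.400: state=(1.594)
t=2.600: state=(1.750)
t=2.800: state=(1.917)
t=3.000: state=(2.093)
t=3.200: state=(2.280)
t=3.400: state=(2.475)
t=3.600: state=(2.679)
t=3.800: state=(2.890)
t=4.000: state=(3.107)
t=4.100: state=(3.218)

(x) = (3.218)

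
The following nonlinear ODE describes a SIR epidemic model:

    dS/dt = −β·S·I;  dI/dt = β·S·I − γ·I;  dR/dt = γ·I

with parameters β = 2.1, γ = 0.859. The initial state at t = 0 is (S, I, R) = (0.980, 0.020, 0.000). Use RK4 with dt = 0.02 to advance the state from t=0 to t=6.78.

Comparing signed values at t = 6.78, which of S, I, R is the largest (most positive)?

largest component: R

t=0.000: state=(0.980, 0.020, 0.000)
step 1 (dt=0.02): k1=(-0.041, 0.024, 0.017), k2=(-0.042, 0.024, 0.017), k3=(-0.042, 0.024, 0.017), k4=(-0.042, 0.025, 0.018); state += dt/6·(k1+2k2+2k3+k4)
t=0.020: state=(0.979, 0.020, 0.000)
t=0.040: state=(0.978, 0.021, 0.001)
t=0.060: state=(0.977, 0.021, 0.001)
continuing one RK4 step at a time; state shown every 25 steps (Δt=0.5):
t=0.500: state=(0.952, 0.036, 0.012)
t=1.000: state=(0.905, 0.062, 0.032)
t=1.500: state=(0.832, 0.101, 0.067)
t=2.000: state=(0.730, 0.150, 0.121)
t=2.500: state=(0.608, 0.197, 0.195)
t=3.000: state=(0.486, 0.227, 0.287)
t=3.500: state=(0.381, 0.233, 0.387)
t=4.000: state=(0.300, 0.216, 0.484)
t=4.500: state=(0.243, 0.187, 0.570)
t=5.000: state=(0.203, 0.153, 0.643)
t=5.500: state=(0.176, 0.122, 0.702)
t=6.000: state=(0.157, 0.094, 0.749)
t=6.500: state=(0.144, 0.072, 0.784)
t=6.780: state=(0.139, 0.061, 0.800)
compare at T: S=0.139, I=0.061, R=0.800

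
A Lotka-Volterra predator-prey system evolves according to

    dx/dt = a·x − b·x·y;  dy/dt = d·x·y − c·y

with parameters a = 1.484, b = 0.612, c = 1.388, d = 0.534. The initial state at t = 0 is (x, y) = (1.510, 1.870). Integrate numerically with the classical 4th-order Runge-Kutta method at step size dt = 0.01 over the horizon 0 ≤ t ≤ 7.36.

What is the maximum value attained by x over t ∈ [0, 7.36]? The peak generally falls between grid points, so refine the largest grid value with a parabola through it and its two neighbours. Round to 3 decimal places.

t=0.000: state=(1.510, 1.870)
step 1 (dt=0.01): k1=(0.513, -1.088), k2=(0.519, -1.082), k3=(0.519, -1.082), k4=(0.525, -1.076); state += dt/6·(k1+2k2+2k3+k4)
t=0.010: state=(1.515, 1.859)
t=0.020: state=(1.520, 1.848)
t=0.030: state=(1.526, 1.838)
continuing one RK4 step at a time; state shown every 25 steps (Δt=0.25):
t=0.250: state=(1.675, 1.634)
t=0.500: state=(1.917, 1.466)
t=0.750: state=(2.239, 1.366)
t=1.000: state=(2.641, 1.336)
t=1.250: state=(3.111, 1.386)
t=1.500: state=(3.611, 1.534)
t=1.750: state=(4.059, 1.812)
t=2.000: state=(4.321, 2.247)
t=2.250: state=(4.254, 2.827)
t=2.500: state=(3.815, 3.436)
t=2.750: state=(3.150, 3.871)
t=3.000: state=(2.492, 3.982)
t=3.250: state=(1.987, 3.788)
t=3.500: state=(1.658, 3.409)
t=3.750: state=(1.475, 2.965)
t=4.000: state=(1.404, 2.537)
t=4.250: state=(1.421, 2.163)
t=4.500: state=(1.515, 1.859)
t=4.750: state=(1.684, 1.625)
t=5.000: state=(1.929, 1.461)
t=5.250: state=(2.254, 1.364)
t=5.500: state=(2.659, 1.337)
t=5.750: state=(3.132, 1.390)
t=6.000: state=(3.631, 1.543)
t=6.250: state=(4.075, 1.826)
t=6.500: state=(4.326, 2.268)
t=6.750: state=(4.243, 2.853)
t=7.000: state=(3.790, 3.459)
t=7.250: state=(3.121, 3.882)
t=7.360: state=(2.820, 3.968)
largest grid value and its neighbours: x(6.560)=4.34052, x(6.570)=4.34094, x(6.580)=4.34075
parabola through these three points peaks at t≈6.572 with x≈4.34095

max x = 4.341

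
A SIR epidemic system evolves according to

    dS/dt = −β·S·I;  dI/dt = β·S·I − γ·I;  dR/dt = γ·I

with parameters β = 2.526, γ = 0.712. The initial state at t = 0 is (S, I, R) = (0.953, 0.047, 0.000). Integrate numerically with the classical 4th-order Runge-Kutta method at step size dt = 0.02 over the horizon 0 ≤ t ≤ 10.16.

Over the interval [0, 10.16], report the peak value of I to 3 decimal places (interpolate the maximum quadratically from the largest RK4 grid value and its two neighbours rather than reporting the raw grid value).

max I = 0.375

t=0.000: state=(0.953, 0.047, 0.000)
step 1 (dt=0.02): k1=(-0.113, 0.080, 0.033), k2=(-0.115, 0.081, 0.034), k3=(-0.115, 0.081, 0.034), k4=(-0.117, 0.082, 0.035); state += dt/6·(k1+2k2+2k3+k4)
t=0.020: state=(0.951, 0.049, 0.001)
t=0.040: state=(0.948, 0.050, 0.001)
t=0.060: state=(0.946, 0.052, 0.002)
continuing one RK4 step at a time; state shown every 25 steps (Δt=0.5):
t=0.500: state=(0.869, 0.105, 0.026)
t=1.000: state=(0.719, 0.201, 0.079)
t=1.500: state=(0.520, 0.309, 0.171)
t=2.000: state=(0.336, 0.370, 0.294)
t=2.500: state=(0.210, 0.364, 0.426)
t=3.000: state=(0.136, 0.316, 0.548)
t=3.500: state=(0.095, 0.255, 0.650)
t=4.000: state=(0.071, 0.198, 0.730)
t=4.500: state=(0.057, 0.151, 0.792)
t=5.000: state=(0.049, 0.113, 0.839)
t=5.500: state=(0.043, 0.084, 0.873)
t=6.000: state=(0.039, 0.062, 0.899)
t=6.500: state=(0.037, 0.045, 0.918)
t=7.000: state=(0.035, 0.033, 0.932)
t=7.500: state=(0.034, 0.024, 0.942)
t=8.000: state=(0.033, 0.018, 0.949)
t=8.500: state=(0.032, 0.013, 0.955)
t=9.000: state=(0.032, 0.009, 0.959)
t=9.500: state=(0.031, 0.007, 0.962)
t=10.000: state=(0.031, 0.005, 0.964)
t=10.160: state=(0.031, 0.005, 0.964)
largest grid value and its neighbours: I(2.160)=0.37468, I(2.180)=0.37476, I(2.200)=0.37474
parabola through these three points peaks at t≈2.187 with I≈0.37477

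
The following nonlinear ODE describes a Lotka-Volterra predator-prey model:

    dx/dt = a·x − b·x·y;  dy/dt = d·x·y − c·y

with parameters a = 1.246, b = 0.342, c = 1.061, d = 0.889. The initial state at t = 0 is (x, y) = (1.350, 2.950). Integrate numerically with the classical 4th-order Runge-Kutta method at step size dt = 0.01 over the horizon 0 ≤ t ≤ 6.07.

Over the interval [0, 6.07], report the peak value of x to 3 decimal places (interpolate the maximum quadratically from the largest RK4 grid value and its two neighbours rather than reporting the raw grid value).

max x = 1.523

t=0.000: state=(1.350, 2.950)
step 1 (dt=0.01): k1=(0.320, 0.410), k2=(0.320, 0.415), k3=(0.320, 0.415), k4=(0.319, 0.419); state += dt/6·(k1+2k2+2k3+k4)
t=0.010: state=(1.353, 2.954)
t=0.020: state=(1.356, 2.958)
t=0.030: state=(1.360, 2.963)
continuing one RK4 step at a time; state shown every 20 steps (Δt=0.2):
t=0.200: state=(1.411, 3.050)
t=0.400: state=(1.463, 3.186)
t=0.600: state=(1.501, 3.354)
t=0.800: state=(1.521, 3.550)
t=1.000: state=(1.520, 3.764)
t=1.200: state=(1.496, 3.981)
t=1.400: state=(1.451, 4.186)
t=1.600: state=(1.390, 4.359)
t=1.800: state=(1.317, 4.486)
t=2.000: state=(1.240, 4.555)
t=2.200: state=(1.165, 4.562)
t=2.400: state=(1.095, 4.510)
t=2.600: state=(1.036, 4.408)
t=2.800: state=(0.987, 4.267)
t=3.000: state=(0.952, 4.099)
t=3.200: state=(0.928, 3.918)
t=3.400: state=(0.917, 3.733)
t=3.600: state=(0.917, 3.553)
t=3.800: state=(0.928, 3.385)
t=4.000: state=(0.949, 3.234)
t=4.200: state=(0.981, 3.105)
t=4.400: state=(1.021, 3.000)
t=4.600: state=(1.070, 2.922)
t=4.800: state=(1.126, 2.873)
t=5.000: state=(1.188, 2.854)
t=5.200: state=(1.254, 2.868)
t=5.400: state=(1.320, 2.916)
t=5.600: state=(1.384, 3.000)
t=5.800: state=(1.440, 3.119)
t=6.000: state=(1.486, 3.273)
t=6.070: state=(1.498, 3.334)
largest grid value and its neighbours: x(0.880)=1.52318, x(0.890)=1.52320, x(0.900)=1.52317
parabola through these three points peaks at t≈0.889 with x≈1.52320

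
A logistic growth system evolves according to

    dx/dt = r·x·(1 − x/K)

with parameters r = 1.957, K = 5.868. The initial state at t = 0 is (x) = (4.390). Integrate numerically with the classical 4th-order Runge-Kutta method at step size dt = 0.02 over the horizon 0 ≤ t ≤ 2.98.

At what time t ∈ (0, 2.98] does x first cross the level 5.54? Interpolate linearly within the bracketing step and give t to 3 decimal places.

t=0.000: state=(4.390)
step 1 (dt=0.02): k1=(2.164), k2=(2.143), k3=(2.143), k4=(2.122); state += dt/6·(k1+2k2+2k3+k4)
t=0.020: state=(4.433)
t=0.040: state=(4.475)
t=0.060: state=(4.516)
continuing one RK4 step at a time; state shown every 5 steps (Δt=0.1):
t=0.100: state=(4.596)
t=0.200: state=(4.780)
t=0.300: state=(4.943)
t=0.400: state=(5.085)
t=0.500: state=(5.209)
t=0.600: state=(5.315)
t=0.700: state=(5.406)
t=0.800: state=(5.482)
t=0.880: state=(5.535)
next step: t=0.900: state=(5.547) — x has crossed 5.54
linear interpolation between t=0.880 (5.53503) and t=0.900 (5.54711) → t≈0.888

t = 0.888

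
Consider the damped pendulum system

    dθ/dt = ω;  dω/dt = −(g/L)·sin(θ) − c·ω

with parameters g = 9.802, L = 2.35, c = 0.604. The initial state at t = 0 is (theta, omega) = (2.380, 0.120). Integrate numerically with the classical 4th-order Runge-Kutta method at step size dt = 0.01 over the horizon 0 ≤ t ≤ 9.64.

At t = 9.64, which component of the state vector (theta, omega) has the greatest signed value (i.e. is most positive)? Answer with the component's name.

t=0.000: state=(2.380, 0.120)
step 1 (dt=0.01): k1=(0.120, -2.951), k2=(0.105, -2.940), k3=(0.105, -2.940), k4=(0.091, -2.930); state += dt/6·(k1+2k2+2k3+k4)
t=0.010: state=(2.381, 0.091)
t=0.020: state=(2.382, 0.061)
t=0.030: state=(2.382, 0.032)
continuing one RK4 step at a time; state shown every 50 steps (Δt=0.5):
t=0.500: state=(2.093, -1.265)
t=1.000: state=(1.099, -2.657)
t=1.500: state=(-0.307, -2.538)
t=2.000: state=(-1.117, -0.601)
t=2.500: state=(-0.948, 1.158)
t=3.000: state=(-0.148, 1.777)
t=3.500: state=(0.558, 0.855)
t=4.000: state=(0.644, -0.469)
t=4.500: state=(0.206, -1.108)
t=5.000: state=(-0.283, -0.698)
t=5.500: state=(-0.415, 0.166)
t=6.000: state=(-0.179, 0.675)
t=6.500: state=(0.142, 0.504)
t=7.000: state=(0.263, -0.034)
t=7.500: state=(0.137, -0.405)
t=8.000: state=(-0.068, -0.347)
t=8.500: state=(-0.164, -0.019)
t=9.000: state=(-0.100, 0.239)
t=9.500: state=(0.029, 0.234)
t=9.640: state=(0.059, 0.189)
compare at T: theta=0.059, omega=0.189

largest component: omega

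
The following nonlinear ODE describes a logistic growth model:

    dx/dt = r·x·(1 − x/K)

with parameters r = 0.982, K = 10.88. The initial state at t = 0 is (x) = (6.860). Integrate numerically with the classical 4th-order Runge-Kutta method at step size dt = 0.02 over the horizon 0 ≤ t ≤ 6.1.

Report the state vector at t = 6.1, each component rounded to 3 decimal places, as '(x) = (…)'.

t=0.000: state=(6.860)
step 1 (dt=0.02): k1=(2.489), k2=(2.483), k3=(2.483), k4=(2.476); state += dt/6·(k1+2k2+2k3+k4)
t=0.020: state=(6.910)
t=0.040: state=(6.959)
t=0.060: state=(7.008)
continuing one RK4 step at a time; state shown every 10 steps (Δt=0.2):
t=0.200: state=(7.344)
t=0.400: state=(7.796)
t=0.600: state=(8.211)
t=0.800: state=(8.586)
t=1.000: state=(8.922)
t=1.200: state=(9.218)
t=1.400: state=(9.476)
t=1.600: state=(9.699)
t=1.800: state=(9.890)
t=2.000: state=(10.053)
t=2.200: state=(10.192)
t=2.400: state=(10.308)
t=2.600: state=(10.405)
t=2.800: state=(10.487)
t=3.000: state=(10.555)
t=3.200: state=(10.611)
t=3.400: state=(10.658)
t=3.600: state=(10.697)
t=3.800: state=(10.729)
t=4.000: state=(10.756)
t=4.200: state=(10.778)
t=4.400: state=(10.796)
t=4.600: state=(10.811)
t=4.800: state=(10.823)
t=5.000: state=(10.833)
t=5.200: state=(10.842)
t=5.400: state=(10.848)
t=5.600: state=(10.854)
t=5.800: state=(10.859)
t=6.000: state=(10.862)
t=6.100: state=(10.864)

(x) = (10.864)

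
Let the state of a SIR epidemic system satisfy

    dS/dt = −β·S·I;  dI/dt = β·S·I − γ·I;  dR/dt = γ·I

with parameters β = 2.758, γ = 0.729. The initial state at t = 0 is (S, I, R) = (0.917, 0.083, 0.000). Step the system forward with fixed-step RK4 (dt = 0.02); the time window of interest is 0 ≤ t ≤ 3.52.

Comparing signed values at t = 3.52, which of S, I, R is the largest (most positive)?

t=0.000: state=(0.917, 0.083, 0.000)
step 1 (dt=0.02): k1=(-0.210, 0.149, 0.061), k2=(-0.213, 0.152, 0.062), k3=(-0.213, 0.152, 0.062), k4=(-0.217, 0.154, 0.063); state += dt/6·(k1+2k2+2k3+k4)
t=0.020: state=(0.913, 0.086, 0.001)
t=0.040: state=(0.908, 0.089, 0.003)
t=0.060: state=(0.904, 0.092, 0.004)
continuing one RK4 step at a time; state shown every 10 steps (Δt=0.2):
t=0.200: state=(0.868, 0.117, 0.015)
t=0.400: state=(0.804, 0.161, 0.035)
t=0.600: state=(0.726, 0.212, 0.062)
t=0.800: state=(0.636, 0.267, 0.097)
t=1.000: state=(0.541, 0.320, 0.140)
t=1.200: state=(0.447, 0.363, 0.190)
t=1.400: state=(0.363, 0.392, 0.245)
t=1.600: state=(0.291, 0.406, 0.303)
t=1.800: state=(0.233, 0.405, 0.362)
t=2.000: state=(0.187, 0.393, 0.421)
t=2.200: state=(0.151, 0.372, 0.477)
t=2.400: state=(0.124, 0.347, 0.529)
t=2.600: state=(0.103, 0.319, 0.578)
t=2.800: state=(0.087, 0.291, 0.622)
t=3.000: state=(0.075, 0.263, 0.662)
t=3.200: state=(0.065, 0.236, 0.699)
t=3.400: state=(0.058, 0.211, 0.731)
t=3.520: state=(0.054, 0.197, 0.749)
compare at T: S=0.054, I=0.197, R=0.749

largest component: R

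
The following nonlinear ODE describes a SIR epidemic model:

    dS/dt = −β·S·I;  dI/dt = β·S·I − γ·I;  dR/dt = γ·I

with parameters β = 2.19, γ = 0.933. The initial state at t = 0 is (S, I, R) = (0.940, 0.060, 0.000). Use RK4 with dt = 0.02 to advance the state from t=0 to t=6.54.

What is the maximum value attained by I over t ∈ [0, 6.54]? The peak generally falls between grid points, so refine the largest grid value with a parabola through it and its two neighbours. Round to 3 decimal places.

max I = 0.237

t=0.000: state=(0.940, 0.060, 0.000)
step 1 (dt=0.02): k1=(-0.124, 0.068, 0.056), k2=(-0.125, 0.068, 0.057), k3=(-0.125, 0.068, 0.057), k4=(-0.126, 0.069, 0.057); state += dt/6·(k1+2k2+2k3+k4)
t=0.020: state=(0.938, 0.061, 0.001)
t=0.040: state=(0.935, 0.063, 0.002)
t=0.060: state=(0.932, 0.064, 0.003)
continuing one RK4 step at a time; state shown every 25 steps (Δt=0.5):
t=0.500: state=(0.862, 0.101, 0.037)
t=1.000: state=(0.750, 0.154, 0.096)
t=1.500: state=(0.616, 0.204, 0.180)
t=2.000: state=(0.483, 0.233, 0.283)
t=2.500: state=(0.373, 0.233, 0.393)
t=3.000: state=(0.292, 0.210, 0.497)
t=3.500: state=(0.237, 0.176, 0.588)
t=4.000: state=(0.199, 0.140, 0.661)
t=4.500: state=(0.174, 0.107, 0.719)
t=5.000: state=(0.157, 0.081, 0.762)
t=5.500: state=(0.146, 0.060, 0.795)
t=6.000: state=(0.138, 0.044, 0.819)
t=6.500: state=(0.132, 0.032, 0.836)
t=6.540: state=(0.132, 0.031, 0.837)
largest grid value and its neighbours: I(2.220)=0.23679, I(2.240)=0.23682, I(2.260)=0.23681
parabola through these three points peaks at t≈2.245 with I≈0.23682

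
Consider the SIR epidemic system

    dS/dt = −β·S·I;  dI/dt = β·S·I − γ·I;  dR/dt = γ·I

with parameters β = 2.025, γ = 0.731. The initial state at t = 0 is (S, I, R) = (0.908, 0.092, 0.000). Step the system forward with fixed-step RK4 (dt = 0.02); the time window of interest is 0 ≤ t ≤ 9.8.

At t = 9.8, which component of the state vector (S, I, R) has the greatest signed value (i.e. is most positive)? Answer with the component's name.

largest component: R

t=0.000: state=(0.908, 0.092, 0.000)
step 1 (dt=0.02): k1=(-0.169, 0.102, 0.067), k2=(-0.171, 0.103, 0.068), k3=(-0.171, 0.103, 0.068), k4=(-0.172, 0.104, 0.069); state += dt/6·(k1+2k2+2k3+k4)
t=0.020: state=(0.905, 0.094, 0.001)
t=0.040: state=(0.901, 0.096, 0.003)
t=0.060: state=(0.898, 0.098, 0.004)
continuing one RK4 step at a time; state shown every 25 steps (Δt=0.5):
t=0.500: state=(0.804, 0.152, 0.044)
t=1.000: state=(0.665, 0.223, 0.113)
t=1.500: state=(0.514, 0.281, 0.205)
t=2.000: state=(0.381, 0.306, 0.314)
t=2.500: state=(0.280, 0.295, 0.424)
t=3.000: state=(0.211, 0.262, 0.527)
t=3.500: state=(0.165, 0.220, 0.615)
t=4.000: state=(0.135, 0.177, 0.687)
t=4.500: state=(0.115, 0.140, 0.745)
t=5.000: state=(0.102, 0.108, 0.790)
t=5.500: state=(0.092, 0.083, 0.825)
t=6.000: state=(0.086, 0.063, 0.851)
t=6.500: state=(0.081, 0.047, 0.871)
t=7.000: state=(0.078, 0.036, 0.886)
t=7.500: state=(0.076, 0.027, 0.898)
t=8.000: state=(0.074, 0.020, 0.906)
t=8.500: state=(0.072, 0.015, 0.913)
t=9.000: state=(0.072, 0.011, 0.917)
t=9.500: state=(0.071, 0.008, 0.921)
t=9.800: state=(0.071, 0.007, 0.923)
compare at T: S=0.071, I=0.007, R=0.923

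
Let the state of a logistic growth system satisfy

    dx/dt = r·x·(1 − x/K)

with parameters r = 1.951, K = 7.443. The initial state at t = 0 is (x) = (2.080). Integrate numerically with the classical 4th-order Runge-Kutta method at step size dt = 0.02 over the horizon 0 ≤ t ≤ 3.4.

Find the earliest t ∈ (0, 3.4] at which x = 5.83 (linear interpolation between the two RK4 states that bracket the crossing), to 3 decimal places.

t = 1.144

t=0.000: state=(2.080)
step 1 (dt=0.02): k1=(2.924), k2=(2.949), k3=(2.949), k4=(2.974); state += dt/6·(k1+2k2+2k3+k4)
t=0.020: state=(2.139)
t=0.040: state=(2.199)
t=0.060: state=(2.260)
continuing one RK4 step at a time; state shown every 10 steps (Δt=0.2):
t=0.200: state=(2.711)
t=0.400: state=(3.412)
t=0.600: state=(4.136)
t=0.800: state=(4.829)
t=1.000: state=(5.447)
t=1.140: state=(5.820)
next step: t=1.160: state=(5.869) — x has crossed 5.83
linear interpolation between t=1.140 (5.81995) and t=1.160 (5.86893) → t≈1.144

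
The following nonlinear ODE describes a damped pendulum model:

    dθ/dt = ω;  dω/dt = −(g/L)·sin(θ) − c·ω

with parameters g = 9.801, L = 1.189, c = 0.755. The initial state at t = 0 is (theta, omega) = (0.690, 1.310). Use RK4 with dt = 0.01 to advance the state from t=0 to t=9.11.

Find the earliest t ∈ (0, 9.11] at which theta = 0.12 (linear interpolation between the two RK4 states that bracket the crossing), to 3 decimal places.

t=0.000: state=(0.690, 1.310)
step 1 (dt=0.01): k1=(1.310, -6.236), k2=(1.279, -6.254), k3=(1.279, -6.253), k4=(1.247, -6.270); state += dt/6·(k1+2k2+2k3+k4)
t=0.010: state=(0.703, 1.247)
t=0.020: state=(0.715, 1.185)
t=0.030: state=(0.726, 1.122)
continuing one RK4 step at a time; state shown every 50 steps (Δt=0.5):
t=0.500: state=(0.596, -1.455)
t=0.760: state=(0.139, -1.892)
next step: t=0.770: state=(0.120, -1.888) — theta has crossed 0.12
linear interpolation between t=0.760 (0.13886) and t=0.770 (0.11996) → t≈0.770

t = 0.770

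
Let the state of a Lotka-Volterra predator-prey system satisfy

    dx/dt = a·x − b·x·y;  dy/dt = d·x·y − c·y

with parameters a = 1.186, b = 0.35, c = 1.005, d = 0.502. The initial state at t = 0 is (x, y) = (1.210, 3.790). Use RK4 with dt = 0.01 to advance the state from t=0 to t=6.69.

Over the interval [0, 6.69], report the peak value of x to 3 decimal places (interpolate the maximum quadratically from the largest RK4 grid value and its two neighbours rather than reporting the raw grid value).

t=0.000: state=(1.210, 3.790)
step 1 (dt=0.01): k1=(-0.170, -1.507), k2=(-0.167, -1.505), k3=(-0.167, -1.505), k4=(-0.163, -1.504); state += dt/6·(k1+2k2+2k3+k4)
t=0.010: state=(1.208, 3.775)
t=0.020: state=(1.207, 3.760)
t=0.030: state=(1.205, 3.745)
continuing one RK4 step at a time; state shown every 25 steps (Δt=0.25):
t=0.250: state=(1.187, 3.425)
t=0.500: state=(1.201, 3.094)
t=0.750: state=(1.249, 2.805)
t=1.000: state=(1.328, 2.564)
t=1.250: state=(1.440, 2.372)
t=1.500: state=(1.585, 2.230)
t=1.750: state=(1.761, 2.139)
t=2.000: state=(1.969, 2.102)
t=2.250: state=(2.202, 2.124)
t=2.500: state=(2.452, 2.212)
t=2.750: state=(2.700, 2.377)
t=3.000: state=(2.919, 2.632)
t=3.250: state=(3.073, 2.985)
t=3.500: state=(3.124, 3.429)
t=3.750: state=(3.046, 3.934)
t=4.000: state=(2.840, 4.433)
t=4.250: state=(2.544, 4.837)
t=4.500: state=(2.215, 5.072)
t=4.750: state=(1.906, 5.107)
t=5.000: state=(1.649, 4.962)
t=5.250: state=(1.453, 4.686)
t=5.500: state=(1.317, 4.334)
t=5.750: state=(1.232, 3.954)
t=6.000: state=(1.192, 3.579)
t=6.250: state=(1.191, 3.232)
t=6.500: state=(1.224, 2.924)
t=6.690: state=(1.271, 2.721)
largest grid value and its neighbours: x(3.470)=3.12462, x(3.480)=3.12470, x(3.490)=3.12457
parabola through these three points peaks at t≈3.479 with x≈3.12470

max x = 3.125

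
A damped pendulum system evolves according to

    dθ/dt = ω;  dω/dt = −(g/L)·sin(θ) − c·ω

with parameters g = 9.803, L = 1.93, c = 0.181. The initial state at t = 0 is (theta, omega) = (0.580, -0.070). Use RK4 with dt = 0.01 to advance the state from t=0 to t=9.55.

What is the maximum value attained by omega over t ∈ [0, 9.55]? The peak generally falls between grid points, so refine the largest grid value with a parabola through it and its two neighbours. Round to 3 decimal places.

max omega = 1.068

t=0.000: state=(0.580, -0.070)
step 1 (dt=0.01): k1=(-0.070, -2.771), k2=(-0.084, -2.767), k3=(-0.084, -2.767), k4=(-0.098, -2.762); state += dt/6·(k1+2k2+2k3+k4)
t=0.010: state=(0.579, -0.098)
t=0.020: state=(0.578, -0.125)
t=0.030: state=(0.577, -0.153)
continuing one RK4 step at a time; state shown every 50 steps (Δt=0.5):
t=0.500: state=(0.245, -1.125)
t=1.000: state=(-0.322, -0.901)
t=1.500: state=(-0.497, 0.252)
t=2.000: state=(-0.132, 1.047)
t=2.500: state=(0.343, 0.654)
t=3.000: state=(0.410, -0.395)
t=3.500: state=(0.034, -0.941)
t=4.000: state=(-0.345, -0.426)
t=4.500: state=(-0.322, 0.495)
t=5.000: state=(0.045, 0.812)
t=5.500: state=(0.332, 0.224)
t=6.000: state=(0.237, -0.551)
t=6.500: state=(-0.105, -0.668)
t=7.000: state=(-0.304, -0.053)
t=7.500: state=(-0.158, 0.566)
t=8.000: state=(0.146, 0.520)
t=8.500: state=(0.266, -0.084)
t=9.000: state=(0.087, -0.546)
t=9.500: state=(-0.170, -0.376)
t=9.550: state=(-0.188, -0.327)
largest grid value and its neighbours: omega(2.080)=1.06782, omega(2.090)=1.06799, omega(2.100)=1.06762
parabola through these three points peaks at t≈2.088 with omega≈1.06800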